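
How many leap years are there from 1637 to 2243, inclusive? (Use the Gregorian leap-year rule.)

146

Multiples of 4 in [1637,2243]: 151.
Of those, multiples of 100: 6 (not leap unless ÷400).
Multiples of 400: 1.
Leap years = 151 − 6 + 1 = 146.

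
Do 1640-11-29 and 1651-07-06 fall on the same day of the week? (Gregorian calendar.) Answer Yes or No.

From Nov 29, 1640 to Jul 6, 1651 is 3871 days.
3871 mod 7 = 0, so they are the same weekday.
(Nov 29, 1640 is a Thursday; Jul 6, 1651 is a Thursday.)

Yes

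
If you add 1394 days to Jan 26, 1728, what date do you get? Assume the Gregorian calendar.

+366 (one year; includes Feb 29, 1728) → Jan 26, 1729 (1028 left).
+365 (one year) → Jan 26, 1730 (663 left).
+365 (one year) → Jan 26, 1731 (298 left).
Jan has 31 days: +6 → Feb 1, 1731 (292 left).
Feb has 28 days: +28 → Mar 1, 1731 (264 left).
Mar has 31 days: +31 → Apr 1, 1731 (233 left).
Apr has 30 days: +30 → May 1, 1731 (203 left).
May has 31 days: +31 → Jun 1, 1731 (172 left).
Jun has 30 days: +30 → Jul 1, 1731 (142 left).
Jul has 31 days: +31 → Aug 1, 1731 (111 left).
Aug has 31 days: +31 → Sep 1, 1731 (80 left).
Sep has 30 days: +30 → Oct 1, 1731 (50 left).
Oct has 31 days: +31 → Nov 1, 1731 (19 left).
+19 → Nov 20, 1731.

November 20, 1731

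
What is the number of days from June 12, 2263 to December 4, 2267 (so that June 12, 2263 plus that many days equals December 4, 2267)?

Jun 12, 2263 → Jun 12, 2264: 366 days (Feb 29, 2264 is in that span).
Jun 12, 2264 → Jun 12, 2265: 365 days.
Jun 12, 2265 → Jun 12, 2266: 365 days.
Jun 12, 2266 → Jun 12, 2267: 365 days.
Jun 12, 2267 → Jul 12, 2267: 30 days (June has 30).
Jul 12, 2267 → Aug 12, 2267: 31 days (July has 31).
Aug 12, 2267 → Sep 12, 2267: 31 days (August has 31).
Sep 12, 2267 → Oct 12, 2267: 30 days (September has 30).
Oct 12, 2267 → Nov 12, 2267: 31 days (October has 31).
Nov 12, 2267 → Dec 4, 2267: 22 days.
Total: 1636 days.

1636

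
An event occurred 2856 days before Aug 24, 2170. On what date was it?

October 29, 2162

−365 (one year) → Aug 24, 2169 (2491 left).
−365 (one year) → Aug 24, 2168 (2126 left).
−366 (one year; includes Feb 29, 2168) → Aug 24, 2167 (1760 left).
−365 (one year) → Aug 24, 2166 (1395 left).
−365 (one year) → Aug 24, 2165 (1030 left).
−365 (one year) → Aug 24, 2164 (665 left).
−366 (one year; includes Feb 29, 2164) → Aug 24, 2163 (299 left).
−24 → Jul 31, 2163 (end of Jul, 31 days; 275 left).
−31 → Jun 30, 2163 (end of Jun, 30 days; 244 left).
−30 → May 31, 2163 (end of May, 31 days; 214 left).
−31 → Apr 30, 2163 (end of Apr, 30 days; 183 left).
−30 → Mar 31, 2163 (end of Mar, 31 days; 153 left).
−31 → Feb 28, 2163 (end of Feb, 28 days; 122 left).
−28 → Jan 31, 2163 (end of Jan, 31 days; 94 left).
−31 → Dec 31, 2162 (end of Dec, 31 days; 63 left).
−31 → Nov 30, 2162 (end of Nov, 30 days; 32 left).
−30 → Oct 31, 2162 (end of Oct, 31 days; 2 left).
−2 → Oct 29, 2162.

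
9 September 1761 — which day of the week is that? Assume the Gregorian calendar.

Wednesday

Doomsday rule: the anchor day for the 1700s is Sunday. For year 61: 61÷12 = 5 r 1, and 1÷4 = 0, so 5+1+0 = 6.
Sunday + 6 ≡ Saturday — that's 1761's doomsday.
In September the doomsday date is Sep 5.
Sep 9 is 4 days after Sep 5; 4 mod 7 = 4, so Saturday + 4 = Wednesday.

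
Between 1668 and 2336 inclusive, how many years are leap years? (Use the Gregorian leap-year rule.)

Multiples of 4 in [1668,2336]: 168.
Of those, multiples of 100: 7 (not leap unless ÷400).
Multiples of 400: 1.
Leap years = 168 − 7 + 1 = 162.

162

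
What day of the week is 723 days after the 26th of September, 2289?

Saturday

Sep 26, 2289 is a Thursday.
723 mod 7 = 2, so 723 days after a Thursday is Thursday + 2 = Saturday.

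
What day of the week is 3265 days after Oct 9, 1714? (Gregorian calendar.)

Friday

First find the weekday of Oct 9, 1714. Doomsday rule: the anchor day for the 1700s is Sunday. For year 14: 14÷12 = 1 r 2, and 2÷4 = 0, so 1+2+0 = 3.
Sunday + 3 ≡ Wednesday — that's 1714's doomsday.
In October the doomsday date is Oct 10.
Oct 9 is 1 day before Oct 10; 1 mod 7 = 1, so Wednesday − 1 = Tuesday.
3265 mod 7 = 3, so 3265 days after a Tuesday is Tuesday + 3 = Friday.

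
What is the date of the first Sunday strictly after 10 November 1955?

Nov 10, 1955 is a Thursday.
From Thursday to the next Sunday is 3 days.
Nov 10, 1955 + 3 = Nov 13, 1955.

November 13, 1955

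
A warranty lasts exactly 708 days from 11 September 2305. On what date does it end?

August 20, 2307

+365 (one year) → Sep 11, 2306 (343 left).
Sep has 30 days: +20 → Oct 1, 2306 (323 left).
Oct has 31 days: +31 → Nov 1, 2306 (292 left).
Nov has 30 days: +30 → Dec 1, 2306 (262 left).
Dec has 31 days: +31 → Jan 1, 2307 (231 left).
Jan has 31 days: +31 → Feb 1, 2307 (200 left).
Feb has 28 days: +28 → Mar 1, 2307 (172 left).
Mar has 31 days: +31 → Apr 1, 2307 (141 left).
Apr has 30 days: +30 → May 1, 2307 (111 left).
May has 31 days: +31 → Jun 1, 2307 (80 left).
Jun has 30 days: +30 → Jul 1, 2307 (50 left).
Jul has 31 days: +31 → Aug 1, 2307 (19 left).
+19 → Aug 20, 2307.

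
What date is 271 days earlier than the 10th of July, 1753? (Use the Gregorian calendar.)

October 12, 1752

−10 → Jun 30, 1753 (end of Jun, 30 days; 261 left).
−30 → May 31, 1753 (end of May, 31 days; 231 left).
−31 → Apr 30, 1753 (end of Apr, 30 days; 200 left).
−30 → Mar 31, 1753 (end of Mar, 31 days; 170 left).
−31 → Feb 28, 1753 (end of Feb, 28 days; 139 left).
−28 → Jan 31, 1753 (end of Jan, 31 days; 111 left).
−31 → Dec 31, 1752 (end of Dec, 31 days; 80 left).
−31 → Nov 30, 1752 (end of Nov, 30 days; 49 left).
−30 → Oct 31, 1752 (end of Oct, 31 days; 19 left).
−19 → Oct 12, 1752.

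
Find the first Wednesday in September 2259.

September 7, 2259

September 1, 2259 is a Thursday.
The first Wednesday is therefore September 7 (6 days later).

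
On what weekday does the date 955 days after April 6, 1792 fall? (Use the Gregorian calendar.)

First find the weekday of Apr 6, 1792. Doomsday rule: the anchor day for the 1700s is Sunday. For year 92: 92÷12 = 7 r 8, and 8÷4 = 2, so 7+8+2 = 17.
Sunday + 17 ≡ Wednesday — that's 1792's doomsday.
In April the doomsday date is Apr 4.
Apr 6 is 2 days after Apr 4; 2 mod 7 = 2, so Wednesday + 2 = Friday.
955 mod 7 = 3, so 955 days after a Friday is Friday + 3 = Monday.

Monday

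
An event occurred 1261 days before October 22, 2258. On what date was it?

−365 (one year) → Oct 22, 2257 (896 left).
−365 (one year) → Oct 22, 2256 (531 left).
−366 (one year; includes Feb 29, 2256) → Oct 22, 2255 (165 left).
−22 → Sep 30, 2255 (end of Sep, 30 days; 143 left).
−30 → Aug 31, 2255 (end of Aug, 31 days; 113 left).
−31 → Jul 31, 2255 (end of Jul, 31 days; 82 left).
−31 → Jun 30, 2255 (end of Jun, 30 days; 51 left).
−30 → May 31, 2255 (end of May, 31 days; 21 left).
−21 → May 10, 2255.

May 10, 2255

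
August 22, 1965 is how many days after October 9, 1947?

Oct 9, 1947 → Oct 9, 1948: 366 days (Feb 29, 1948 is in that span).
Oct 9, 1948 → Oct 9, 1949: 365 days.
Oct 9, 1949 → Oct 9, 1950: 365 days.
Oct 9, 1950 → Oct 9, 1951: 365 days.
Oct 9, 1951 → Oct 9, 1952: 366 days (Feb 29, 1952 is in that span).
Oct 9, 1952 → Oct 9, 1953: 365 days.
Oct 9, 1953 → Oct 9, 1954: 365 days.
Oct 9, 1954 → Oct 9, 1955: 365 days.
Oct 9, 1955 → Oct 9, 1956: 366 days (Feb 29, 1956 is in that span).
Oct 9, 1956 → Oct 9, 1957: 365 days.
Oct 9, 1957 → Oct 9, 1958: 365 days.
Oct 9, 1958 → Oct 9, 1959: 365 days.
Oct 9, 1959 → Oct 9, 1960: 366 days (Feb 29, 1960 is in that span).
Oct 9, 1960 → Oct 9, 1961: 365 days.
Oct 9, 1961 → Oct 9, 1962: 365 days.
Oct 9, 1962 → Oct 9, 1963: 365 days.
Oct 9, 1963 → Oct 9, 1964: 366 days (Feb 29, 1964 is in that span).
Oct 9, 1964 → Nov 9, 1964: 31 days (October has 31).
Nov 9, 1964 → Dec 9, 1964: 30 days (November has 30).
Dec 9, 1964 → Jan 9, 1965: 31 days (December has 31).
Jan 9, 1965 → Feb 9, 1965: 31 days (January has 31).
Feb 9, 1965 → Mar 9, 1965: 28 days (February has 28).
Mar 9, 1965 → Apr 9, 1965: 31 days (March has 31).
Apr 9, 1965 → May 9, 1965: 30 days (April has 30).
May 9, 1965 → Jun 9, 1965: 31 days (May has 31).
Jun 9, 1965 → Jul 9, 1965: 30 days (June has 30).
Jul 9, 1965 → Aug 9, 1965: 31 days (July has 31).
Aug 9, 1965 → Aug 22, 1965: 13 days.
Total: 6527 days.

6527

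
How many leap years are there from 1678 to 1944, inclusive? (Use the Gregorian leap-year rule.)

64

Multiples of 4 in [1678,1944]: 67.
Of those, multiples of 100: 3 (not leap unless ÷400).
Multiples of 400: 0.
Leap years = 67 − 3 + 0 = 64.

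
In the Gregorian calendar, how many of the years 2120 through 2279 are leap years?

Multiples of 4 in [2120,2279]: 40.
Of those, multiples of 100: 1 (not leap unless ÷400).
Multiples of 400: 0.
Leap years = 40 − 1 + 0 = 39.

39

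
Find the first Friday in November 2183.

November 1, 2183 is a Saturday.
The first Friday is therefore November 7 (6 days later).

November 7, 2183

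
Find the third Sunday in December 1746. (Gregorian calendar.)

December 1, 1746 is a Thursday.
The first Sunday is therefore December 4 (3 days later).
The third Sunday is 4 + 2×7 = December 18.

December 18, 1746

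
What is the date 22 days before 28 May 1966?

May 6, 1966

−22 → May 6, 1966.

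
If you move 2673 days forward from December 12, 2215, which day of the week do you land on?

Monday

First find the weekday of Dec 12, 2215. Doomsday rule: the anchor day for the 2200s is Friday. For year 15: 15÷12 = 1 r 3, and 3÷4 = 0, so 1+3+0 = 4.
Friday + 4 ≡ Tuesday — that's 2215's doomsday.
In December the doomsday date is Dec 12.
Dec 12 is the doomsday itself: Tuesday.
2673 mod 7 = 6, so 2673 days after a Tuesday is Tuesday + 6 = Monday.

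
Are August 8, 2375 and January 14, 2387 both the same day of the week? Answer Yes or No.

No

From Aug 8, 2375 to Jan 14, 2387 is 4177 days.
4177 mod 7 = 5, so they are different weekdays.
(Aug 8, 2375 is a Friday; Jan 14, 2387 is a Wednesday.)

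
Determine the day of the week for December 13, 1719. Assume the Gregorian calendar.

Doomsday rule: the anchor day for the 1700s is Sunday. For year 19: 19÷12 = 1 r 7, and 7÷4 = 1, so 1+7+1 = 9.
Sunday + 9 ≡ Tuesday — that's 1719's doomsday.
In December the doomsday date is Dec 12.
Dec 13 is 1 day after Dec 12; 1 mod 7 = 1, so Tuesday + 1 = Wednesday.

Wednesday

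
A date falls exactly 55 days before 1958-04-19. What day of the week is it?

Sunday

Apr 19, 1958 is a Saturday.
55 mod 7 = 6, so 55 days before a Saturday is Saturday − 6 = Sunday.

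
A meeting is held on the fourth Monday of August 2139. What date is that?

August 1, 2139 is a Saturday.
The first Monday is therefore August 3 (2 days later).
The fourth Monday is 3 + 3×7 = August 24.

August 24, 2139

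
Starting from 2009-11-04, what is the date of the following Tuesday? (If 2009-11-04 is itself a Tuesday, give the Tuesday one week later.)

November 10, 2009

Nov 4, 2009 is a Wednesday.
From Wednesday to the next Tuesday is 6 days.
Nov 4, 2009 + 6 = Nov 10, 2009.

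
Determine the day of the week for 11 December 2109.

Doomsday rule: the anchor day for the 2100s is Sunday. For year 09: 9÷12 = 0 r 9, and 9÷4 = 2, so 0+9+2 = 11.
Sunday + 11 ≡ Thursday — that's 2109's doomsday.
In December the doomsday date is Dec 12.
Dec 11 is 1 day before Dec 12; 1 mod 7 = 1, so Thursday − 1 = Wednesday.

Wednesday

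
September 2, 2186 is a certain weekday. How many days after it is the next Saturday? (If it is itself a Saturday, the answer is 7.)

7

Sep 2, 2186 is a Saturday.
From Saturday to the next Saturday is 7 days.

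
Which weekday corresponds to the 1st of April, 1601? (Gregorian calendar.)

Sunday

Doomsday rule: the anchor day for the 1600s is Tuesday. For year 01: 1÷12 = 0 r 1, and 1÷4 = 0, so 0+1+0 = 1.
Tuesday + 1 ≡ Wednesday — that's 1601's doomsday.
In April the doomsday date is Apr 4.
Apr 1 is 3 days before Apr 4; 3 mod 7 = 3, so Wednesday − 3 = Sunday.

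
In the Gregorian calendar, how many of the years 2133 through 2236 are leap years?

Multiples of 4 in [2133,2236]: 26.
Of those, multiples of 100: 1 (not leap unless ÷400).
Multiples of 400: 0.
Leap years = 26 − 1 + 0 = 25.

25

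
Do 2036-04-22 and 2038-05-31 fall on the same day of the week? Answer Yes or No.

From Apr 22, 2036 to May 31, 2038 is 769 days.
769 mod 7 = 6, so they are different weekdays.
(Apr 22, 2036 is a Tuesday; May 31, 2038 is a Monday.)

No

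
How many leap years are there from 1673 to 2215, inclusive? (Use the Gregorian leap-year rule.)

Multiples of 4 in [1673,2215]: 135.
Of those, multiples of 100: 6 (not leap unless ÷400).
Multiples of 400: 1.
Leap years = 135 − 6 + 1 = 130.

130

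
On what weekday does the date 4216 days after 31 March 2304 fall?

First find the weekday of Mar 31, 2304. Doomsday rule: the anchor day for the 2300s is Wednesday. For year 04: 4÷12 = 0 r 4, and 4÷4 = 1, so 0+4+1 = 5.
Wednesday + 5 ≡ Monday — that's 2304's doomsday.
In March the doomsday date is Mar 14.
Mar 31 is 17 days after Mar 14; 17 mod 7 = 3, so Monday + 3 = Thursday.
4216 mod 7 = 2, so 4216 days after a Thursday is Thursday + 2 = Saturday.

Saturday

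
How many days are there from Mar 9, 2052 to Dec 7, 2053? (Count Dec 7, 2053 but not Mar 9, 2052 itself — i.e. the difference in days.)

Mar 9, 2052 → Mar 9, 2053: 365 days.
Mar 9, 2053 → Apr 9, 2053: 31 days (March has 31).
Apr 9, 2053 → May 9, 2053: 30 days (April has 30).
May 9, 2053 → Jun 9, 2053: 31 days (May has 31).
Jun 9, 2053 → Jul 9, 2053: 30 days (June has 30).
Jul 9, 2053 → Aug 9, 2053: 31 days (July has 31).
Aug 9, 2053 → Sep 9, 2053: 31 days (August has 31).
Sep 9, 2053 → Oct 9, 2053: 30 days (September has 30).
Oct 9, 2053 → Nov 9, 2053: 31 days (October has 31).
Nov 9, 2053 → Dec 7, 2053: 28 days.
Total: 638 days.

638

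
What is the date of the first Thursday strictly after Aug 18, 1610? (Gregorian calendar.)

August 19, 1610

Aug 18, 1610 is a Wednesday.
From Wednesday to the next Thursday is 1 day.
Aug 18, 1610 + 1 = Aug 19, 1610.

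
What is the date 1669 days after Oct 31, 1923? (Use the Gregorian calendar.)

May 26, 1928

+366 (one year; includes Feb 29, 1924) → Oct 31, 1924 (1303 left).
+365 (one year) → Oct 31, 1925 (938 left).
+365 (one year) → Oct 31, 1926 (573 left).
+365 (one year) → Oct 31, 1927 (208 left).
Oct has 31 days: +1 → Nov 1, 1927 (207 left).
Nov has 30 days: +30 → Dec 1, 1927 (177 left).
Dec has 31 days: +31 → Jan 1, 1928 (146 left).
Jan has 31 days: +31 → Feb 1, 1928 (115 left).
Feb has 29 days: +29 → Mar 1, 1928 (86 left).
Mar has 31 days: +31 → Apr 1, 1928 (55 left).
Apr has 30 days: +30 → May 1, 1928 (25 left).
+25 → May 26, 1928.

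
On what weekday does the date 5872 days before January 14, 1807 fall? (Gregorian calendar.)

First find the weekday of Jan 14, 1807. Doomsday rule: the anchor day for the 1800s is Friday. For year 07: 7÷12 = 0 r 7, and 7÷4 = 1, so 0+7+1 = 8.
Friday + 8 ≡ Saturday — that's 1807's doomsday.
In January the doomsday date is Jan 3 (1807 is not a leap year).
Jan 14 is 11 days after Jan 3; 11 mod 7 = 4, so Saturday + 4 = Wednesday.
5872 mod 7 = 6, so 5872 days before a Wednesday is Wednesday − 6 = Thursday.

Thursday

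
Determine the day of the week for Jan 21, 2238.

Sunday

Doomsday rule: the anchor day for the 2200s is Friday. For year 38: 38÷12 = 3 r 2, and 2÷4 = 0, so 3+2+0 = 5.
Friday + 5 ≡ Wednesday — that's 2238's doomsday.
In January the doomsday date is Jan 3 (2238 is not a leap year).
Jan 21 is 18 days after Jan 3; 18 mod 7 = 4, so Wednesday + 4 = Sunday.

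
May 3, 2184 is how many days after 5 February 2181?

1183

Feb 5, 2181 → Feb 5, 2182: 365 days.
Feb 5, 2182 → Feb 5, 2183: 365 days.
Feb 5, 2183 → Feb 5, 2184: 365 days.
Feb 5, 2184 → Mar 5, 2184: 29 days (February has 29).
Mar 5, 2184 → Apr 5, 2184: 31 days (March has 31).
Apr 5, 2184 → May 3, 2184: 28 days.
Total: 1183 days.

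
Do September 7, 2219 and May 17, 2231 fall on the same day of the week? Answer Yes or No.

Yes

From Sep 7, 2219 to May 17, 2231 is 4270 days.
4270 mod 7 = 0, so they are the same weekday.
(Sep 7, 2219 is a Tuesday; May 17, 2231 is a Tuesday.)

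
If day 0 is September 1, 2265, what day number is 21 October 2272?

2607

Sep 1, 2265 → Sep 1, 2266: 365 days.
Sep 1, 2266 → Sep 1, 2267: 365 days.
Sep 1, 2267 → Sep 1, 2268: 366 days (Feb 29, 2268 is in that span).
Sep 1, 2268 → Sep 1, 2269: 365 days.
Sep 1, 2269 → Sep 1, 2270: 365 days.
Sep 1, 2270 → Sep 1, 2271: 365 days.
Sep 1, 2271 → Sep 1, 2272: 366 days (Feb 29, 2272 is in that span).
Sep 1, 2272 → Oct 1, 2272: 30 days (September has 30).
Oct 1, 2272 → Oct 21, 2272: 20 days.
Total: 2607 days.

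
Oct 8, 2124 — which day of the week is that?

January 1, 2124 is a Saturday.
Jan 1, 2124 → Feb 1, 2124: 31 days (January has 31).
Feb 1, 2124 → Mar 1, 2124: 29 days (February has 29).
Mar 1, 2124 → Apr 1, 2124: 31 days (March has 31).
Apr 1, 2124 → May 1, 2124: 30 days (April has 30).
May 1, 2124 → Jun 1, 2124: 31 days (May has 31).
Jun 1, 2124 → Jul 1, 2124: 30 days (June has 30).
Jul 1, 2124 → Aug 1, 2124: 31 days (July has 31).
Aug 1, 2124 → Sep 1, 2124: 31 days (August has 31).
Sep 1, 2124 → Oct 1, 2124: 30 days (September has 30).
Oct 1, 2124 → Oct 8, 2124: 7 days.
Total: 281 days.
281 mod 7 = 1, so Saturday + 1 = Sunday.

Sunday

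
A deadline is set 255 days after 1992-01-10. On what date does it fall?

Jan has 31 days: +22 → Feb 1, 1992 (233 left).
Feb has 29 days: +29 → Mar 1, 1992 (204 left).
Mar has 31 days: +31 → Apr 1, 1992 (173 left).
Apr has 30 days: +30 → May 1, 1992 (143 left).
May has 31 days: +31 → Jun 1, 1992 (112 left).
Jun has 30 days: +30 → Jul 1, 1992 (82 left).
Jul has 31 days: +31 → Aug 1, 1992 (51 left).
Aug has 31 days: +31 → Sep 1, 1992 (20 left).
+20 → Sep 21, 1992.

September 21, 1992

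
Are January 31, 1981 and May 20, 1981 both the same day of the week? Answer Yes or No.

From Jan 31, 1981 to May 20, 1981 is 109 days.
109 mod 7 = 4, so they are different weekdays.
(Jan 31, 1981 is a Saturday; May 20, 1981 is a Wednesday.)

No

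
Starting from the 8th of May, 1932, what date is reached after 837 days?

August 23, 1934

+365 (one year) → May 8, 1933 (472 left).
+365 (one year) → May 8, 1934 (107 left).
May has 31 days: +24 → Jun 1, 1934 (83 left).
Jun has 30 days: +30 → Jul 1, 1934 (53 left).
Jul has 31 days: +31 → Aug 1, 1934 (22 left).
+22 → Aug 23, 1934.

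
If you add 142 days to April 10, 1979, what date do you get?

Apr has 30 days: +21 → May 1, 1979 (121 left).
May has 31 days: +31 → Jun 1, 1979 (90 left).
Jun has 30 days: +30 → Jul 1, 1979 (60 left).
Jul has 31 days: +31 → Aug 1, 1979 (29 left).
+29 → Aug 30, 1979.

August 30, 1979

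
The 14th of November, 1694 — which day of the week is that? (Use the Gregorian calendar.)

Sunday

Doomsday rule: the anchor day for the 1600s is Tuesday. For year 94: 94÷12 = 7 r 10, and 10÷4 = 2, so 7+10+2 = 19.
Tuesday + 19 ≡ Sunday — that's 1694's doomsday.
In November the doomsday date is Nov 7.
Nov 14 is 7 days after Nov 7; 7 mod 7 = 0, so Sunday + 0 = Sunday.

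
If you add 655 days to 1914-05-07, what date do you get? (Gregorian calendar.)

+365 (one year) → May 7, 1915 (290 left).
May has 31 days: +25 → Jun 1, 1915 (265 left).
Jun has 30 days: +30 → Jul 1, 1915 (235 left).
Jul has 31 days: +31 → Aug 1, 1915 (204 left).
Aug has 31 days: +31 → Sep 1, 1915 (173 left).
Sep has 30 days: +30 → Oct 1, 1915 (143 left).
Oct has 31 days: +31 → Nov 1, 1915 (112 left).
Nov has 30 days: +30 → Dec 1, 1915 (82 left).
Dec has 31 days: +31 → Jan 1, 1916 (51 left).
Jan has 31 days: +31 → Feb 1, 1916 (20 left).
+20 → Feb 21, 1916.

February 21, 1916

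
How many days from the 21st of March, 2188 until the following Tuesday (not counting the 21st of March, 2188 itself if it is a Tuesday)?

Mar 21, 2188 is a Friday.
From Friday to the next Tuesday is 4 days.

4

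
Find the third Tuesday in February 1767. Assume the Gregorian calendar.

February 17, 1767

February 1, 1767 is a Sunday.
The first Tuesday is therefore February 3 (2 days later).
The third Tuesday is 3 + 2×7 = February 17.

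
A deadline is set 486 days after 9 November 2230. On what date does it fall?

+365 (one year) → Nov 9, 2231 (121 left).
Nov has 30 days: +22 → Dec 1, 2231 (99 left).
Dec has 31 days: +31 → Jan 1, 2232 (68 left).
Jan has 31 days: +31 → Feb 1, 2232 (37 left).
Feb has 29 days: +29 → Mar 1, 2232 (8 left).
+8 → Mar 9, 2232.

March 9, 2232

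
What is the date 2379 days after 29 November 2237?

+365 (one year) → Nov 29, 2238 (2014 left).
+365 (one year) → Nov 29, 2239 (1649 left).
+366 (one year; includes Feb 29, 2240) → Nov 29, 2240 (1283 left).
+365 (one year) → Nov 29, 2241 (918 left).
+365 (one year) → Nov 29, 2242 (553 left).
+365 (one year) → Nov 29, 2243 (188 left).
Nov has 30 days: +2 → Dec 1, 2243 (186 left).
Dec has 31 days: +31 → Jan 1, 2244 (155 left).
Jan has 31 days: +31 → Feb 1, 2244 (124 left).
Feb has 29 days: +29 → Mar 1, 2244 (95 left).
Mar has 31 days: +31 → Apr 1, 2244 (64 left).
Apr has 30 days: +30 → May 1, 2244 (34 left).
May has 31 days: +31 → Jun 1, 2244 (3 left).
+3 → Jun 4, 2244.

June 4, 2244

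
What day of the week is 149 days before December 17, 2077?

First find the weekday of Dec 17, 2077. Doomsday rule: the anchor day for the 2000s is Tuesday. For year 77: 77÷12 = 6 r 5, and 5÷4 = 1, so 6+5+1 = 12.
Tuesday + 12 ≡ Sunday — that's 2077's doomsday.
In December the doomsday date is Dec 12.
Dec 17 is 5 days after Dec 12; 5 mod 7 = 5, so Sunday + 5 = Friday.
149 mod 7 = 2, so 149 days before a Friday is Friday − 2 = Wednesday.

Wednesday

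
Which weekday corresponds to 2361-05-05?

Friday

Doomsday rule: the anchor day for the 2300s is Wednesday. For year 61: 61÷12 = 5 r 1, and 1÷4 = 0, so 5+1+0 = 6.
Wednesday + 6 ≡ Tuesday — that's 2361's doomsday.
In May the doomsday date is May 9.
May 5 is 4 days before May 9; 4 mod 7 = 4, so Tuesday − 4 = Friday.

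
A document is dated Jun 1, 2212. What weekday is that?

Monday

Doomsday rule: the anchor day for the 2200s is Friday. For year 12: 12÷12 = 1 r 0, and 0÷4 = 0, so 1+0+0 = 1.
Friday + 1 ≡ Saturday — that's 2212's doomsday.
In June the doomsday date is Jun 6.
Jun 1 is 5 days before Jun 6; 5 mod 7 = 5, so Saturday − 5 = Monday.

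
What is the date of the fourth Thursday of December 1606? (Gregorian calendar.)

December 28, 1606

December 1, 1606 is a Friday.
The first Thursday is therefore December 7 (6 days later).
The fourth Thursday is 7 + 3×7 = December 28.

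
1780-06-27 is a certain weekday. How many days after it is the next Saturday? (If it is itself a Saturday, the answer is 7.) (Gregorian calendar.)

4

Jun 27, 1780 is a Tuesday.
From Tuesday to the next Saturday is 4 days.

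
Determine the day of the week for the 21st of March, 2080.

Thursday

January 1, 2080 is a Monday.
Jan 1, 2080 → Feb 1, 2080: 31 days (January has 31).
Feb 1, 2080 → Mar 1, 2080: 29 days (February has 29).
Mar 1, 2080 → Mar 21, 2080: 20 days.
Total: 80 days.
80 mod 7 = 3, so Monday + 3 = Thursday.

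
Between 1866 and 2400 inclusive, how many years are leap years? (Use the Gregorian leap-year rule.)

130

Multiples of 4 in [1866,2400]: 134.
Of those, multiples of 100: 6 (not leap unless ÷400).
Multiples of 400: 2.
Leap years = 134 − 6 + 2 = 130.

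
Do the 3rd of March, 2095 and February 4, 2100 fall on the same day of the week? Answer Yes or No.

From Mar 3, 2095 to Feb 4, 2100 is 1799 days.
1799 mod 7 = 0, so they are the same weekday.
(Mar 3, 2095 is a Thursday; Feb 4, 2100 is a Thursday.)

Yes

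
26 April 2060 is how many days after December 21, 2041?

Dec 21, 2041 → Dec 21, 2042: 365 days.
Dec 21, 2042 → Dec 21, 2043: 365 days.
Dec 21, 2043 → Dec 21, 2044: 366 days (Feb 29, 2044 is in that span).
Dec 21, 2044 → Dec 21, 2045: 365 days.
Dec 21, 2045 → Dec 21, 2046: 365 days.
Dec 21, 2046 → Dec 21, 2047: 365 days.
Dec 21, 2047 → Dec 21, 2048: 366 days (Feb 29, 2048 is in that span).
Dec 21, 2048 → Dec 21, 2049: 365 days.
Dec 21, 2049 → Dec 21, 2050: 365 days.
Dec 21, 2050 → Dec 21, 2051: 365 days.
Dec 21, 2051 → Dec 21, 2052: 366 days (Feb 29, 2052 is in that span).
Dec 21, 2052 → Dec 21, 2053: 365 days.
Dec 21, 2053 → Dec 21, 2054: 365 days.
Dec 21, 2054 → Dec 21, 2055: 365 days.
Dec 21, 2055 → Dec 21, 2056: 366 days (Feb 29, 2056 is in that span).
Dec 21, 2056 → Dec 21, 2057: 365 days.
Dec 21, 2057 → Dec 21, 2058: 365 days.
Dec 21, 2058 → Dec 21, 2059: 365 days.
Dec 21, 2059 → Jan 21, 2060: 31 days (December has 31).
Jan 21, 2060 → Feb 21, 2060: 31 days (January has 31).
Feb 21, 2060 → Mar 21, 2060: 29 days (February has 29).
Mar 21, 2060 → Apr 21, 2060: 31 days (March has 31).
Apr 21, 2060 → Apr 26, 2060: 5 days.
Total: 6701 days.

6701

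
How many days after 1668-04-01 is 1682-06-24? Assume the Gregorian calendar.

5197

Apr 1, 1668 → Apr 1, 1669: 365 days.
Apr 1, 1669 → Apr 1, 1670: 365 days.
Apr 1, 1670 → Apr 1, 1671: 365 days.
Apr 1, 1671 → Apr 1, 1672: 366 days (Feb 29, 1672 is in that span).
Apr 1, 1672 → Apr 1, 1673: 365 days.
Apr 1, 1673 → Apr 1, 1674: 365 days.
Apr 1, 1674 → Apr 1, 1675: 365 days.
Apr 1, 1675 → Apr 1, 1676: 366 days (Feb 29, 1676 is in that span).
Apr 1, 1676 → Apr 1, 1677: 365 days.
Apr 1, 1677 → Apr 1, 1678: 365 days.
Apr 1, 1678 → Apr 1, 1679: 365 days.
Apr 1, 1679 → Apr 1, 1680: 366 days (Feb 29, 1680 is in that span).
Apr 1, 1680 → Apr 1, 1681: 365 days.
Apr 1, 1681 → Apr 1, 1682: 365 days.
Apr 1, 1682 → May 1, 1682: 30 days (April has 30).
May 1, 1682 → Jun 1, 1682: 31 days (May has 31).
Jun 1, 1682 → Jun 24, 1682: 23 days.
Total: 5197 days.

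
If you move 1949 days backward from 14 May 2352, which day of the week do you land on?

Sunday

First find the weekday of May 14, 2352. Doomsday rule: the anchor day for the 2300s is Wednesday. For year 52: 52÷12 = 4 r 4, and 4÷4 = 1, so 4+4+1 = 9.
Wednesday + 9 ≡ Friday — that's 2352's doomsday.
In May the doomsday date is May 9.
May 14 is 5 days after May 9; 5 mod 7 = 5, so Friday + 5 = Wednesday.
1949 mod 7 = 3, so 1949 days before a Wednesday is Wednesday − 3 = Sunday.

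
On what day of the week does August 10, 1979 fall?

Doomsday rule: the anchor day for the 1900s is Wednesday. For year 79: 79÷12 = 6 r 7, and 7÷4 = 1, so 6+7+1 = 14.
Wednesday + 14 ≡ Wednesday — that's 1979's doomsday.
In August the doomsday date is Aug 8.
Aug 10 is 2 days after Aug 8; 2 mod 7 = 2, so Wednesday + 2 = Friday.

Friday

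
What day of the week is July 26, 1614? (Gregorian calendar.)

Saturday

Doomsday rule: the anchor day for the 1600s is Tuesday. For year 14: 14÷12 = 1 r 2, and 2÷4 = 0, so 1+2+0 = 3.
Tuesday + 3 ≡ Friday — that's 1614's doomsday.
In July the doomsday date is Jul 11.
Jul 26 is 15 days after Jul 11; 15 mod 7 = 1, so Friday + 1 = Saturday.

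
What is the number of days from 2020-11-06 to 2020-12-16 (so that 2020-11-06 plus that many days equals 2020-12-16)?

40

Nov 6, 2020 → Dec 6, 2020: 30 days (November has 30).
Dec 6, 2020 → Dec 16, 2020: 10 days.
Total: 40 days.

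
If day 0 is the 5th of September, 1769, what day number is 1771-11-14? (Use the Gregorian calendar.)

800

Sep 5, 1769 → Sep 5, 1770: 365 days.
Sep 5, 1770 → Sep 5, 1771: 365 days.
Sep 5, 1771 → Oct 5, 1771: 30 days (September has 30).
Oct 5, 1771 → Nov 5, 1771: 31 days (October has 31).
Nov 5, 1771 → Nov 14, 1771: 9 days.
Total: 800 days.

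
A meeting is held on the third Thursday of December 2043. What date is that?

December 1, 2043 is a Tuesday.
The first Thursday is therefore December 3 (2 days later).
The third Thursday is 3 + 2×7 = December 17.

December 17, 2043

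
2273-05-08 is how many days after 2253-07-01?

Jul 1, 2253 → Jul 1, 2254: 365 days.
Jul 1, 2254 → Jul 1, 2255: 365 days.
Jul 1, 2255 → Jul 1, 2256: 366 days (Feb 29, 2256 is in that span).
Jul 1, 2256 → Jul 1, 2257: 365 days.
Jul 1, 2257 → Jul 1, 2258: 365 days.
Jul 1, 2258 → Jul 1, 2259: 365 days.
Jul 1, 2259 → Jul 1, 2260: 366 days (Feb 29, 2260 is in that span).
Jul 1, 2260 → Jul 1, 2261: 365 days.
Jul 1, 2261 → Jul 1, 2262: 365 days.
Jul 1, 2262 → Jul 1, 2263: 365 days.
Jul 1, 2263 → Jul 1, 2264: 366 days (Feb 29, 2264 is in that span).
Jul 1, 2264 → Jul 1, 2265: 365 days.
Jul 1, 2265 → Jul 1, 2266: 365 days.
Jul 1, 2266 → Jul 1, 2267: 365 days.
Jul 1, 2267 → Jul 1, 2268: 366 days (Feb 29, 2268 is in that span).
Jul 1, 2268 → Jul 1, 2269: 365 days.
Jul 1, 2269 → Jul 1, 2270: 365 days.
Jul 1, 2270 → Jul 1, 2271: 365 days.
Jul 1, 2271 → Jul 1, 2272: 366 days (Feb 29, 2272 is in that span).
Jul 1, 2272 → Aug 1, 2272: 31 days (July has 31).
Aug 1, 2272 → Sep 1, 2272: 31 days (August has 31).
Sep 1, 2272 → Oct 1, 2272: 30 days (September has 30).
Oct 1, 2272 → Nov 1, 2272: 31 days (October has 31).
Nov 1, 2272 → Dec 1, 2272: 30 days (November has 30).
Dec 1, 2272 → Jan 1, 2273: 31 days (December has 31).
Jan 1, 2273 → Feb 1, 2273: 31 days (January has 31).
Feb 1, 2273 → Mar 1, 2273: 28 days (February has 28).
Mar 1, 2273 → Apr 1, 2273: 31 days (March has 31).
Apr 1, 2273 → May 1, 2273: 30 days (April has 30).
May 1, 2273 → May 8, 2273: 7 days.
Total: 7251 days.

7251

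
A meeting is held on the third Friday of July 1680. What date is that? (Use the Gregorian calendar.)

July 1, 1680 is a Monday.
The first Friday is therefore July 5 (4 days later).
The third Friday is 5 + 2×7 = July 19.

July 19, 1680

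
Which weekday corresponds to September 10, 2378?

Doomsday rule: the anchor day for the 2300s is Wednesday. For year 78: 78÷12 = 6 r 6, and 6÷4 = 1, so 6+6+1 = 13.
Wednesday + 13 ≡ Tuesday — that's 2378's doomsday.
In September the doomsday date is Sep 5.
Sep 10 is 5 days after Sep 5; 5 mod 7 = 5, so Tuesday + 5 = Sunday.

Sunday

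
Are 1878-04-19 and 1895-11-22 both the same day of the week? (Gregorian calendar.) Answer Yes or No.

From Apr 19, 1878 to Nov 22, 1895 is 6426 days.
6426 mod 7 = 0, so they are the same weekday.
(Apr 19, 1878 is a Friday; Nov 22, 1895 is a Friday.)

Yes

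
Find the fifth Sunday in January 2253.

January 1, 2253 is a Saturday.
The first Sunday is therefore January 2 (1 days later).
The fifth Sunday is 2 + 4×7 = January 30.

January 30, 2253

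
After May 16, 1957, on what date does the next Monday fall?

May 16, 1957 is a Thursday.
From Thursday to the next Monday is 4 days.
May 16, 1957 + 4 = May 20, 1957.

May 20, 1957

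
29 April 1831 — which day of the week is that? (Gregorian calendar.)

Doomsday rule: the anchor day for the 1800s is Friday. For year 31: 31÷12 = 2 r 7, and 7÷4 = 1, so 2+7+1 = 10.
Friday + 10 ≡ Monday — that's 1831's doomsday.
In April the doomsday date is Apr 4.
Apr 29 is 25 days after Apr 4; 25 mod 7 = 4, so Monday + 4 = Friday.

Friday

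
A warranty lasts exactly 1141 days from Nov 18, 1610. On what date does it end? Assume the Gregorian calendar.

+365 (one year) → Nov 18, 1611 (776 left).
+366 (one year; includes Feb 29, 1612) → Nov 18, 1612 (410 left).
+365 (one year) → Nov 18, 1613 (45 left).
Nov has 30 days: +13 → Dec 1, 1613 (32 left).
Dec has 31 days: +31 → Jan 1, 1614 (1 left).
+1 → Jan 2, 1614.

January 2, 1614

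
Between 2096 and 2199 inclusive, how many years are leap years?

Multiples of 4 in [2096,2199]: 26.
Of those, multiples of 100: 1 (not leap unless ÷400).
Multiples of 400: 0.
Leap years = 26 − 1 + 0 = 25.

25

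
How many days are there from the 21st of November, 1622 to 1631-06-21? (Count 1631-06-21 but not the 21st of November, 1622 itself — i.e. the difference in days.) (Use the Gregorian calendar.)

3134

Nov 21, 1622 → Nov 21, 1623: 365 days.
Nov 21, 1623 → Nov 21, 1624: 366 days (Feb 29, 1624 is in that span).
Nov 21, 1624 → Nov 21, 1625: 365 days.
Nov 21, 1625 → Nov 21, 1626: 365 days.
Nov 21, 1626 → Nov 21, 1627: 365 days.
Nov 21, 1627 → Nov 21, 1628: 366 days (Feb 29, 1628 is in that span).
Nov 21, 1628 → Nov 21, 1629: 365 days.
Nov 21, 1629 → Nov 21, 1630: 365 days.
Nov 21, 1630 → Dec 21, 1630: 30 days (November has 30).
Dec 21, 1630 → Jan 21, 1631: 31 days (December has 31).
Jan 21, 1631 → Feb 21, 1631: 31 days (January has 31).
Feb 21, 1631 → Mar 21, 1631: 28 days (February has 28).
Mar 21, 1631 → Apr 21, 1631: 31 days (March has 31).
Apr 21, 1631 → May 21, 1631: 30 days (April has 30).
May 21, 1631 → Jun 21, 1631: 31 days.
Total: 3134 days.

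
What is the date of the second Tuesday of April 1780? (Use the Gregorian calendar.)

April 11, 1780

April 1, 1780 is a Saturday.
The first Tuesday is therefore April 4 (3 days later).
The second Tuesday is 4 + 1×7 = April 11.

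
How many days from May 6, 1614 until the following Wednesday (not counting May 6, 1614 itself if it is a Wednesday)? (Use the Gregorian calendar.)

May 6, 1614 is a Tuesday.
From Tuesday to the next Wednesday is 1 day.

1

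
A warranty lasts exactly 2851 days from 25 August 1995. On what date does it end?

June 15, 2003

+366 (one year; includes Feb 29, 1996) → Aug 25, 1996 (2485 left).
+365 (one year) → Aug 25, 1997 (2120 left).
+365 (one year) → Aug 25, 1998 (1755 left).
+365 (one year) → Aug 25, 1999 (1390 left).
+366 (one year; includes Feb 29, 2000) → Aug 25, 2000 (1024 left).
+365 (one year) → Aug 25, 2001 (659 left).
+365 (one year) → Aug 25, 2002 (294 left).
Aug has 31 days: +7 → Sep 1, 2002 (287 left).
Sep has 30 days: +30 → Oct 1, 2002 (257 left).
Oct has 31 days: +31 → Nov 1, 2002 (226 left).
Nov has 30 days: +30 → Dec 1, 2002 (196 left).
Dec has 31 days: +31 → Jan 1, 2003 (165 left).
Jan has 31 days: +31 → Feb 1, 2003 (134 left).
Feb has 28 days: +28 → Mar 1, 2003 (106 left).
Mar has 31 days: +31 → Apr 1, 2003 (75 left).
Apr has 30 days: +30 → May 1, 2003 (45 left).
May has 31 days: +31 → Jun 1, 2003 (14 left).
+14 → Jun 15, 2003.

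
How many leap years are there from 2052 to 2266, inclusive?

Multiples of 4 in [2052,2266]: 54.
Of those, multiples of 100: 2 (not leap unless ÷400).
Multiples of 400: 0.
Leap years = 54 − 2 + 0 = 52.

52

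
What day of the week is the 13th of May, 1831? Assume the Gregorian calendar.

Friday

Doomsday rule: the anchor day for the 1800s is Friday. For year 31: 31÷12 = 2 r 7, and 7÷4 = 1, so 2+7+1 = 10.
Friday + 10 ≡ Monday — that's 1831's doomsday.
In May the doomsday date is May 9.
May 13 is 4 days after May 9; 4 mod 7 = 4, so Monday + 4 = Friday.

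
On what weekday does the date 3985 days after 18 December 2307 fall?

Dec 18, 2307 is a Wednesday.
3985 mod 7 = 2, so 3985 days after a Wednesday is Wednesday + 2 = Friday.

Friday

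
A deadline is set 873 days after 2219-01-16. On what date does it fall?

June 7, 2221

+365 (one year) → Jan 16, 2220 (508 left).
+366 (one year; includes Feb 29, 2220) → Jan 16, 2221 (142 left).
Jan has 31 days: +16 → Feb 1, 2221 (126 left).
Feb has 28 days: +28 → Mar 1, 2221 (98 left).
Mar has 31 days: +31 → Apr 1, 2221 (67 left).
Apr has 30 days: +30 → May 1, 2221 (37 left).
May has 31 days: +31 → Jun 1, 2221 (6 left).
+6 → Jun 7, 2221.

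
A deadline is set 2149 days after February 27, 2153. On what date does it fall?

January 16, 2159

+365 (one year) → Feb 27, 2154 (1784 left).
+365 (one year) → Feb 27, 2155 (1419 left).
+365 (one year) → Feb 27, 2156 (1054 left).
+366 (one year; includes Feb 29, 2156) → Feb 27, 2157 (688 left).
+365 (one year) → Feb 27, 2158 (323 left).
Feb has 28 days: +2 → Mar 1, 2158 (321 left).
Mar has 31 days: +31 → Apr 1, 2158 (290 left).
Apr has 30 days: +30 → May 1, 2158 (260 left).
May has 31 days: +31 → Jun 1, 2158 (229 left).
Jun has 30 days: +30 → Jul 1, 2158 (199 left).
Jul has 31 days: +31 → Aug 1, 2158 (168 left).
Aug has 31 days: +31 → Sep 1, 2158 (137 left).
Sep has 30 days: +30 → Oct 1, 2158 (107 left).
Oct has 31 days: +31 → Nov 1, 2158 (76 left).
Nov has 30 days: +30 → Dec 1, 2158 (46 left).
Dec has 31 days: +31 → Jan 1, 2159 (15 left).
+15 → Jan 16, 2159.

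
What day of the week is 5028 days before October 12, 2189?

Saturday

First find the weekday of Oct 12, 2189. Doomsday rule: the anchor day for the 2100s is Sunday. For year 89: 89÷12 = 7 r 5, and 5÷4 = 1, so 7+5+1 = 13.
Sunday + 13 ≡ Saturday — that's 2189's doomsday.
In October the doomsday date is Oct 10.
Oct 12 is 2 days after Oct 10; 2 mod 7 = 2, so Saturday + 2 = Monday.
5028 mod 7 = 2, so 5028 days before a Monday is Monday − 2 = Saturday.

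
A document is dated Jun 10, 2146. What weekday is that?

Doomsday rule: the anchor day for the 2100s is Sunday. For year 46: 46÷12 = 3 r 10, and 10÷4 = 2, so 3+10+2 = 15.
Sunday + 15 ≡ Monday — that's 2146's doomsday.
In June the doomsday date is Jun 6.
Jun 10 is 4 days after Jun 6; 4 mod 7 = 4, so Monday + 4 = Friday.

Friday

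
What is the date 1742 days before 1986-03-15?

June 7, 1981

−365 (one year) → Mar 15, 1985 (1377 left).
−365 (one year) → Mar 15, 1984 (1012 left).
−366 (one year; includes Feb 29, 1984) → Mar 15, 1983 (646 left).
−365 (one year) → Mar 15, 1982 (281 left).
−15 → Feb 28, 1982 (end of Feb, 28 days; 266 left).
−28 → Jan 31, 1982 (end of Jan, 31 days; 238 left).
−31 → Dec 31, 1981 (end of Dec, 31 days; 207 left).
−31 → Nov 30, 1981 (end of Nov, 30 days; 176 left).
−30 → Oct 31, 1981 (end of Oct, 31 days; 146 left).
−31 → Sep 30, 1981 (end of Sep, 30 days; 115 left).
−30 → Aug 31, 1981 (end of Aug, 31 days; 85 left).
−31 → Jul 31, 1981 (end of Jul, 31 days; 54 left).
−31 → Jun 30, 1981 (end of Jun, 30 days; 23 left).
−23 → Jun 7, 1981.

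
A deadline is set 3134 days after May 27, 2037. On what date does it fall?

December 25, 2045

+365 (one year) → May 27, 2038 (2769 left).
+365 (one year) → May 27, 2039 (2404 left).
+366 (one year; includes Feb 29, 2040) → May 27, 2040 (2038 left).
+365 (one year) → May 27, 2041 (1673 left).
+365 (one year) → May 27, 2042 (1308 left).
+365 (one year) → May 27, 2043 (943 left).
+366 (one year; includes Feb 29, 2044) → May 27, 2044 (577 left).
+365 (one year) → May 27, 2045 (212 left).
May has 31 days: +5 → Jun 1, 2045 (207 left).
Jun has 30 days: +30 → Jul 1, 2045 (177 left).
Jul has 31 days: +31 → Aug 1, 2045 (146 left).
Aug has 31 days: +31 → Sep 1, 2045 (115 left).
Sep has 30 days: +30 → Oct 1, 2045 (85 left).
Oct has 31 days: +31 → Nov 1, 2045 (54 left).
Nov has 30 days: +30 → Dec 1, 2045 (24 left).
+24 → Dec 25, 2045.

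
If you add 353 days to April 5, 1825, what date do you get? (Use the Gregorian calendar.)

Apr has 30 days: +26 → May 1, 1825 (327 left).
May has 31 days: +31 → Jun 1, 1825 (296 left).
Jun has 30 days: +30 → Jul 1, 1825 (266 left).
Jul has 31 days: +31 → Aug 1, 1825 (235 left).
Aug has 31 days: +31 → Sep 1, 1825 (204 left).
Sep has 30 days: +30 → Oct 1, 1825 (174 left).
Oct has 31 days: +31 → Nov 1, 1825 (143 left).
Nov has 30 days: +30 → Dec 1, 1825 (113 left).
Dec has 31 days: +31 → Jan 1, 1826 (82 left).
Jan has 31 days: +31 → Feb 1, 1826 (51 left).
Feb has 28 days: +28 → Mar 1, 1826 (23 left).
+23 → Mar 24, 1826.

March 24, 1826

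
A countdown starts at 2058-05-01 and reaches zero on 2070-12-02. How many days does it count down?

4598

May 1, 2058 → May 1, 2059: 365 days.
May 1, 2059 → May 1, 2060: 366 days (Feb 29, 2060 is in that span).
May 1, 2060 → May 1, 2061: 365 days.
May 1, 2061 → May 1, 2062: 365 days.
May 1, 2062 → May 1, 2063: 365 days.
May 1, 2063 → May 1, 2064: 366 days (Feb 29, 2064 is in that span).
May 1, 2064 → May 1, 2065: 365 days.
May 1, 2065 → May 1, 2066: 365 days.
May 1, 2066 → May 1, 2067: 365 days.
May 1, 2067 → May 1, 2068: 366 days (Feb 29, 2068 is in that span).
May 1, 2068 → May 1, 2069: 365 days.
May 1, 2069 → May 1, 2070: 365 days.
May 1, 2070 → Jun 1, 2070: 31 days (May has 31).
Jun 1, 2070 → Jul 1, 2070: 30 days (June has 30).
Jul 1, 2070 → Aug 1, 2070: 31 days (July has 31).
Aug 1, 2070 → Sep 1, 2070: 31 days (August has 31).
Sep 1, 2070 → Oct 1, 2070: 30 days (September has 30).
Oct 1, 2070 → Nov 1, 2070: 31 days (October has 31).
Nov 1, 2070 → Dec 1, 2070: 30 days (November has 30).
Dec 1, 2070 → Dec 2, 2070: 1 days.
Total: 4598 days.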